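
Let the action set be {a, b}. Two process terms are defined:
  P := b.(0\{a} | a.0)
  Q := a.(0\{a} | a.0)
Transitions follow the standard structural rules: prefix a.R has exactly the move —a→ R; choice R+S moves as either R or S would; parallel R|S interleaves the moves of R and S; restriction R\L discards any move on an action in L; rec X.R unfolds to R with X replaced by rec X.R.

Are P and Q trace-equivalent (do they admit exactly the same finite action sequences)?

Reachable graph of P (3 states):
  u0 = b.(0\{a} | a.0) → —b→ u1
  u1 = 0\{a} | a.0 → —a→ u2
  u2 = 0\{a} | 0 → deadlocked
Reachable graph of Q (3 states):
  v0 = a.(0\{a} | a.0) → —a→ v1
  v1 = 0\{a} | a.0 → —a→ v2
  v2 = 0\{a} | 0 → deadlocked
Trace ⟨b⟩ through P, begin at {u0}:
  after b @ step 1: {u1}
  ✓ P
Trace ⟨b⟩ through Q, begin at {v0}:
  after b @ step 1: no successor for Q

NO — witness ⟨b⟩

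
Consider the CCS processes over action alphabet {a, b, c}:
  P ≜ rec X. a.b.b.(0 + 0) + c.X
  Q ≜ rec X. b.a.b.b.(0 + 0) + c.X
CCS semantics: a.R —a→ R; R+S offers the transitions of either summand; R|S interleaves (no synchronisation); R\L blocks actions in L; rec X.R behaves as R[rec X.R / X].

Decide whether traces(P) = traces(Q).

traces(P) ≠ traces(Q) — witness ⟨a⟩

LTS(P): 4 reachable states
  u0 = rec X. a.b.b.(0 + 0) + c.X :: -a-> u1, -c-> u0
  u1 = b.b.(0 + 0) :: -b-> u2
  u2 = b.(0 + 0) :: -b-> u3
  u3 = 0 + 0 :: ∅
LTS(Q): 5 reachable states
  v0 = rec X. b.a.b.b.(0 + 0) + c.X :: -b-> v1, -c-> v0
  v1 = a.b.b.(0 + 0) :: -a-> v2
  v2 = b.b.(0 + 0) :: -b-> v3
  v3 = b.(0 + 0) :: -b-> v4
  v4 = 0 + 0 :: ∅
Trace ⟨a⟩ through P, begin at {u0}:
  step 1 (a): {u1}
  P completes σ.
Trace ⟨a⟩ through Q, begin at {v0}:
  step 1 (a): ∅ (Q stuck)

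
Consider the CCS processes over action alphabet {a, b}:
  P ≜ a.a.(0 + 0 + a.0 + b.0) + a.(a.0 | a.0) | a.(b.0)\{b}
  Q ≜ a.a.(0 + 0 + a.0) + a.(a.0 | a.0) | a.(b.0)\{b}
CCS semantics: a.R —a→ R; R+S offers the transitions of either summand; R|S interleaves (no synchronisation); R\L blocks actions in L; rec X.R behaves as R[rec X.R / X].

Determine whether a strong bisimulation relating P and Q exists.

Reachable graph of P (13 states):
  m0 = a.a.(0 + 0 + a.0 + b.0) + a.(a.0 | a.0) | a.(b.0)\{b} ⊢ --a--▸ m1, --a--▸ m2, --a--▸ m3
  m1 = a.(0 + 0 + a.0 + b.0) ⊢ --a--▸ m4
  m2 = a.(a.0 | a.0) | (b.0)\{b} ⊢ --a--▸ m5
  m3 = a.0 | a.0 | a.(b.0)\{b} ⊢ --a--▸ m5, --a--▸ m6, --a--▸ m7
  m4 = 0 + 0 + a.0 + b.0 ⊢ --a--▸ m8, --b--▸ m8
  m5 = a.0 | a.0 | (b.0)\{b} ⊢ --a--▸ m10, --a--▸ m9
  m6 = 0 | a.0 | a.(b.0)\{b} ⊢ --a--▸ m11, --a--▸ m9
  m7 = a.0 | 0 | a.(b.0)\{b} ⊢ --a--▸ m10, --a--▸ m11
  m8 = 0 ⊢ ·
  m9 = 0 | a.0 | (b.0)\{b} ⊢ --a--▸ m12
  m10 = a.0 | 0 | (b.0)\{b} ⊢ --a--▸ m12
  m11 = 0 | 0 | a.(b.0)\{b} ⊢ --a--▸ m12
  m12 = 0 | 0 | (b.0)\{b} ⊢ ·
Reachable graph of Q (13 states):
  n0 = a.a.(0 + 0 + a.0) + a.(a.0 | a.0) | a.(b.0)\{b} ⊢ --a--▸ n1, --a--▸ n2, --a--▸ n3
  n1 = a.(0 + 0 + a.0) ⊢ --a--▸ n4
  n2 = a.(a.0 | a.0) | (b.0)\{b} ⊢ --a--▸ n5
  n3 = a.0 | a.0 | a.(b.0)\{b} ⊢ --a--▸ n5, --a--▸ n6, --a--▸ n7
  n4 = 0 + 0 + a.0 ⊢ --a--▸ n8
  n5 = a.0 | a.0 | (b.0)\{b} ⊢ --a--▸ n10, --a--▸ n9
  n6 = 0 | a.0 | a.(b.0)\{b} ⊢ --a--▸ n11, --a--▸ n9
  n7 = a.0 | 0 | a.(b.0)\{b} ⊢ --a--▸ n10, --a--▸ n11
  n8 = 0 ⊢ ·
  n9 = 0 | a.0 | (b.0)\{b} ⊢ --a--▸ n12
  n10 = a.0 | 0 | (b.0)\{b} ⊢ --a--▸ n12
  n11 = 0 | 0 | a.(b.0)\{b} ⊢ --a--▸ n12
  n12 = 0 | 0 | (b.0)\{b} ⊢ ·
Partition-refinement fixed point:
  B0 = {m0}
  B1 = {m2, m3, n2, n3}
  B2 = {m5, m6, m7, n1, n5, n6, n7}
  B3 = {m10, m11, m9, n10, n11, n4, n9}
  B4 = {m12, m8, n12, n8}
  B5 = {m1}
  B6 = {m4}
  B7 = {n0}
m0 ∈ B0, n0 ∈ B7 → different blocks

not bisimilar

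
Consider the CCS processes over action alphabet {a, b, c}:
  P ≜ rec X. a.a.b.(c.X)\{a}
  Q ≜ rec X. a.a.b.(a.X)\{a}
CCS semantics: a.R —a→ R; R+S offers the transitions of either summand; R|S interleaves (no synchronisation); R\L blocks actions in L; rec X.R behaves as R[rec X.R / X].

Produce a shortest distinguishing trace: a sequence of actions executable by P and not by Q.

aabc

Reachable graph of P (5 states):
  p0 = rec X. a.a.b.(c.X)\{a} has moves =a=> p1
  p1 = a.b.(c.(rec X. a.a.b.(c.X)\{a}))\{a} has moves =a=> p2
  p2 = b.(c.(rec X. a.a.b.(c.X)\{a}))\{a} has moves =b=> p3
  p3 = (c.(rec X. a.a.b.(c.X)\{a}))\{a} has moves =c=> p4
  p4 = (rec X. a.a.b.(c.X)\{a})\{a} has moves stopped
Reachable graph of Q (4 states):
  q0 = rec X. a.a.b.(a.X)\{a} has moves =a=> q1
  q1 = a.b.(a.(rec X. a.a.b.(a.X)\{a}))\{a} has moves =a=> q2
  q2 = b.(a.(rec X. a.a.b.(a.X)\{a}))\{a} has moves =b=> q3
  q3 = (a.(rec X. a.a.b.(a.X)\{a}))\{a} has moves stopped
Trace ⟨aabc⟩ through P, begin at {p0}:
  after a @ step 1: {p1}
  after a @ step 2: {p2}
  after b @ step 3: {p3}
  after c @ step 4: {p4}
  — P admits the full trace.
Trace ⟨aabc⟩ through Q, begin at {q0}:
  after a @ step 1: {q1}
  after a @ step 2: {q2}
  after b @ step 3: {q3}
  after c @ step 4: no successor for Q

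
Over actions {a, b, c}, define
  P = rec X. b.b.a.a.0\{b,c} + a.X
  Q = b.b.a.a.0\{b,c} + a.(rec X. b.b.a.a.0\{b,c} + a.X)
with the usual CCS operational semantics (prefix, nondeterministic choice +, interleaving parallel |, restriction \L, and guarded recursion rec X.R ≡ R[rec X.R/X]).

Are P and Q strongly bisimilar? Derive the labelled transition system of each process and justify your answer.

P ~ Q

P's transition system — 5 states:
  u0 = rec X. b.b.a.a.0\{b,c} + a.X → =a=> u0, =b=> u1
  u1 = b.a.a.0\{b,c} → =b=> u2
  u2 = a.a.0\{b,c} → =a=> u3
  u3 = a.0\{b,c} → =a=> u4
  u4 = 0\{b,c} → (no moves)
Q's transition system — 6 states:
  v0 = b.b.a.a.0\{b,c} + a.(rec X. b.b.a.a.0\{b,c} + a.X) → =a=> v1, =b=> v2
  v1 = rec X. b.b.a.a.0\{b,c} + a.X → =a=> v1, =b=> v2
  v2 = b.a.a.0\{b,c} → =b=> v3
  v3 = a.a.0\{b,c} → =a=> v4
  v4 = a.0\{b,c} → =a=> v5
  v5 = 0\{b,c} → (no moves)
Bisimilarity quotient blocks:
  B0 = {u0, v0, v1}
  B1 = {u1, v2}
  B2 = {u2, v3}
  B3 = {u3, v4}
  B4 = {u4, v5}
u0 ∈ B0, v0 ∈ B0 → same block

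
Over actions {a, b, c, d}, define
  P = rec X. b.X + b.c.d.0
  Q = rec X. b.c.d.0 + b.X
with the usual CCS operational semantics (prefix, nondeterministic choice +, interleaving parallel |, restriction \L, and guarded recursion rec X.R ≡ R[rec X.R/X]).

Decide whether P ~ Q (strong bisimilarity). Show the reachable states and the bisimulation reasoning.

Reachable graph of P (4 states):
  m0 = rec X. b.X + b.c.d.0 | =b=> m0, =b=> m1
  m1 = c.d.0 | =c=> m2
  m2 = d.0 | =d=> m3
  m3 = 0 | ∅
Reachable graph of Q (4 states):
  n0 = rec X. b.c.d.0 + b.X | =b=> n0, =b=> n1
  n1 = c.d.0 | =c=> n2
  n2 = d.0 | =d=> n3
  n3 = 0 | ∅
Partition-refinement fixed point:
  B0 = {m0, n0}
  B1 = {m1, n1}
  B2 = {m2, n2}
  B3 = {m3, n3}
m0 ∈ B0, n0 ∈ B0 → same block

YES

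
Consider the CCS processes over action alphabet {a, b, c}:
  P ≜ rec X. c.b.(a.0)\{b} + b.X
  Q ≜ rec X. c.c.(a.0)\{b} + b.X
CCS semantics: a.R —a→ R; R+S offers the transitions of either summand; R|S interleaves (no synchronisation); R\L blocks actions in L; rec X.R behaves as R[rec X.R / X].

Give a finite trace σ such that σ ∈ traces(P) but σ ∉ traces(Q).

LTS(P): 4 reachable states
  p0 = rec X. c.b.(a.0)\{b} + b.X :: -b-> p0, -c-> p1
  p1 = b.(a.0)\{b} :: -b-> p2
  p2 = (a.0)\{b} :: -a-> p3
  p3 = 0\{b} :: ·
LTS(Q): 4 reachable states
  q0 = rec X. c.c.(a.0)\{b} + b.X :: -b-> q0, -c-> q1
  q1 = c.(a.0)\{b} :: -c-> q2
  q2 = (a.0)\{b} :: -a-> q3
  q3 = 0\{b} :: ·
Executing cb from P (initial set {p0}):
  [1] c ⇒ {p1}
  [2] b ⇒ {p2}
  — P admits the full trace.
Executing cb from Q (initial set {q0}):
  [1] c ⇒ {q1}
  [2] b ⇒ no successor for Q

cb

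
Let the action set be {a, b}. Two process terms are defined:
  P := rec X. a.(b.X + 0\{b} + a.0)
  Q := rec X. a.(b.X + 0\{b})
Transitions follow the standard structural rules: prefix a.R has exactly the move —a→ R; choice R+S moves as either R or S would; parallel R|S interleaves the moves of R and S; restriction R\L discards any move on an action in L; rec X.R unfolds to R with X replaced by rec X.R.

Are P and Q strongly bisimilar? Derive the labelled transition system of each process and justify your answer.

P ≁ Q

LTS(P): 3 reachable states
  p0 = rec X. a.(b.X + 0\{b} + a.0) has moves --a--▸ p1
  p1 = b.(rec X. a.(b.X + 0\{b} + a.0)) + 0\{b} + a.0 has moves --a--▸ p2, --b--▸ p0
  p2 = 0 has moves ·
LTS(Q): 2 reachable states
  q0 = rec X. a.(b.X + 0\{b}) has moves --a--▸ q1
  q1 = b.(rec X. a.(b.X + 0\{b})) + 0\{b} has moves --b--▸ q0
Bisimilarity quotient blocks:
  B0 = {p0}
  B1 = {p1}
  B2 = {p2}
  B3 = {q0}
  B4 = {q1}
p0 ∈ B0, q0 ∈ B3 → different blocks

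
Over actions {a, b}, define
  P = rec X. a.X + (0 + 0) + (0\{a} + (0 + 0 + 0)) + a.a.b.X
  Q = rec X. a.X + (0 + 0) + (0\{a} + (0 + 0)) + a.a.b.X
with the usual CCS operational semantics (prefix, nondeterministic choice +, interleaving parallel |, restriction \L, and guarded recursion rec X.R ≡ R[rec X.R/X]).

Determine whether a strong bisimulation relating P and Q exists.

Reachable graph of P (3 states):
  p0 = rec X. a.X + (0 + 0) + (0\{a} + (0 + 0 + 0)) + a.a.b.X ⊢ ··a··> p0, ··a··> p1
  p1 = a.b.(rec X. a.X + (0 + 0) + (0\{a} + (0 + 0 + 0)) + a.a.b.X) ⊢ ··a··> p2
  p2 = b.(rec X. a.X + (0 + 0) + (0\{a} + (0 + 0 + 0)) + a.a.b.X) ⊢ ··b··> p0
Reachable graph of Q (3 states):
  q0 = rec X. a.X + (0 + 0) + (0\{a} + (0 + 0)) + a.a.b.X ⊢ ··a··> q0, ··a··> q1
  q1 = a.b.(rec X. a.X + (0 + 0) + (0\{a} + (0 + 0)) + a.a.b.X) ⊢ ··a··> q2
  q2 = b.(rec X. a.X + (0 + 0) + (0\{a} + (0 + 0)) + a.a.b.X) ⊢ ··b··> q0
Partition-refinement fixed point:
  B0 = {p0, q0}
  B1 = {p1, q1}
  B2 = {p2, q2}
p0 ∈ B0, q0 ∈ B0 → same block

bisimilar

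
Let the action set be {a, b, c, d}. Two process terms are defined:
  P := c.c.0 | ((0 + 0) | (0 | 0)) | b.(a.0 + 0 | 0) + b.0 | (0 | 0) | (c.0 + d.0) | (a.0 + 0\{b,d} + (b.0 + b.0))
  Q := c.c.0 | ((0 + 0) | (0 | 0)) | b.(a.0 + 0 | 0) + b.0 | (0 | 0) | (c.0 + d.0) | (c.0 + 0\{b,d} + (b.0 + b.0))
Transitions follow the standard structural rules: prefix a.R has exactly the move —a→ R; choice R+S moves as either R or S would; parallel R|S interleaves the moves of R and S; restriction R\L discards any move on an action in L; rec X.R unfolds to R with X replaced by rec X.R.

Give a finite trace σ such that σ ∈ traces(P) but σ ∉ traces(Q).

a

Reachable graph of P (16 states):
  s0 = c.c.0 | ((0 + 0) | (0 | 0)) | b.(a.0 + 0 | 0) + b.0 | (0 | 0) | (c.0 + d.0) | (a.0 + 0\{b,d} + (b.0 + b.0)) :: -a-> s1, -b-> s1, -b-> s2, -b-> s3, -c-> s4, -c-> s5, -d-> s4
  s1 = b.0 | (0 | 0) | (c.0 + d.0) | 0 :: -b-> s6, -c-> s7, -d-> s7
  s2 = 0 | (0 | 0) | (c.0 + d.0) | (a.0 + 0\{b,d} + (b.0 + b.0)) :: -a-> s6, -b-> s6, -c-> s8, -d-> s8
  s3 = c.c.0 | ((0 + 0) | (0 | 0)) | (a.0 + 0 | 0) :: -a-> s9, -c-> s10
  s4 = b.0 | (0 | 0) | 0 | (a.0 + 0\{b,d} + (b.0 + b.0)) :: -a-> s7, -b-> s7, -b-> s8
  s5 = c.0 | ((0 + 0) | (0 | 0)) | b.(a.0 + 0 | 0) :: -b-> s10, -c-> s11
  s6 = 0 | (0 | 0) | (c.0 + d.0) | 0 :: -c-> s12, -d-> s12
  s7 = b.0 | (0 | 0) | 0 | 0 :: -b-> s12
  s8 = 0 | (0 | 0) | 0 | (a.0 + 0\{b,d} + (b.0 + b.0)) :: -a-> s12, -b-> s12
  s9 = c.c.0 | ((0 + 0) | (0 | 0)) | 0 :: -c-> s13
  s10 = c.0 | ((0 + 0) | (0 | 0)) | (a.0 + 0 | 0) :: -a-> s13, -c-> s14
  s11 = 0 | ((0 + 0) | (0 | 0)) | b.(a.0 + 0 | 0) :: -b-> s14
  s12 = 0 | (0 | 0) | 0 | 0 :: stopped
  s13 = c.0 | ((0 + 0) | (0 | 0)) | 0 :: -c-> s15
  s14 = 0 | ((0 + 0) | (0 | 0)) | (a.0 + 0 | 0) :: -a-> s15
  s15 = 0 | ((0 + 0) | (0 | 0)) | 0 :: stopped
Reachable graph of Q (16 states):
  t0 = c.c.0 | ((0 + 0) | (0 | 0)) | b.(a.0 + 0 | 0) + b.0 | (0 | 0) | (c.0 + d.0) | (c.0 + 0\{b,d} + (b.0 + b.0)) :: -b-> t1, -b-> t2, -b-> t3, -c-> t2, -c-> t4, -c-> t5, -d-> t4
  t1 = 0 | (0 | 0) | (c.0 + d.0) | (c.0 + 0\{b,d} + (b.0 + b.0)) :: -b-> t6, -c-> t6, -c-> t7, -d-> t7
  t2 = b.0 | (0 | 0) | (c.0 + d.0) | 0 :: -b-> t6, -c-> t8, -d-> t8
  t3 = c.c.0 | ((0 + 0) | (0 | 0)) | (a.0 + 0 | 0) :: -a-> t9, -c-> t10
  t4 = b.0 | (0 | 0) | 0 | (c.0 + 0\{b,d} + (b.0 + b.0)) :: -b-> t7, -b-> t8, -c-> t8
  t5 = c.0 | ((0 + 0) | (0 | 0)) | b.(a.0 + 0 | 0) :: -b-> t10, -c-> t11
  t6 = 0 | (0 | 0) | (c.0 + d.0) | 0 :: -c-> t12, -d-> t12
  t7 = 0 | (0 | 0) | 0 | (c.0 + 0\{b,d} + (b.0 + b.0)) :: -b-> t12, -c-> t12
  t8 = b.0 | (0 | 0) | 0 | 0 :: -b-> t12
  t9 = c.c.0 | ((0 + 0) | (0 | 0)) | 0 :: -c-> t13
  t10 = c.0 | ((0 + 0) | (0 | 0)) | (a.0 + 0 | 0) :: -a-> t13, -c-> t14
  t11 = 0 | ((0 + 0) | (0 | 0)) | b.(a.0 + 0 | 0) :: -b-> t14
  t12 = 0 | (0 | 0) | 0 | 0 :: stopped
  t13 = c.0 | ((0 + 0) | (0 | 0)) | 0 :: -c-> t15
  t14 = 0 | ((0 + 0) | (0 | 0)) | (a.0 + 0 | 0) :: -a-> t15
  t15 = 0 | ((0 + 0) | (0 | 0)) | 0 :: stopped
Run σ = ⟨a⟩ on P: start {s0}
  [1] a ⇒ {s1}
  ✓ P
Run σ = ⟨a⟩ on Q: start {t0}
  [1] a ⇒ no successor for Q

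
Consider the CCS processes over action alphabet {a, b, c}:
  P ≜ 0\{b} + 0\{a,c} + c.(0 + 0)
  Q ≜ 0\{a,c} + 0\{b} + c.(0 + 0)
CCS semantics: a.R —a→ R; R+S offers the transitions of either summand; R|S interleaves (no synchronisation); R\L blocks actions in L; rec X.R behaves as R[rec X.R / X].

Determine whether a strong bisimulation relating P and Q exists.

LTS(P): 2 reachable states
  u0 = 0\{b} + 0\{a,c} + c.(0 + 0) | =c=> u1
  u1 = 0 + 0 | ·
LTS(Q): 2 reachable states
  v0 = 0\{a,c} + 0\{b} + c.(0 + 0) | =c=> v1
  v1 = 0 + 0 | ·
Partition-refinement fixed point:
  B0 = {u0, v0}
  B1 = {u1, v1}
u0 ∈ B0, v0 ∈ B0 → same block

bisimilar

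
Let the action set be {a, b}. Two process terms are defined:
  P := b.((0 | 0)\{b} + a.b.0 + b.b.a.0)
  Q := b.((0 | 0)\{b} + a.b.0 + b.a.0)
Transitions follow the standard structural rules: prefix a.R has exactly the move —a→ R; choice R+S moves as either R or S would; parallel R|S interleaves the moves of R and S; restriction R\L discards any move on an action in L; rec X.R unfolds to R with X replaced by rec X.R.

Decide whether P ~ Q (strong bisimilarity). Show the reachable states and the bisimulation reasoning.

NO

Reachable graph of P (6 states):
  u0 = b.((0 | 0)\{b} + a.b.0 + b.b.a.0) | =b=> u1
  u1 = (0 | 0)\{b} + a.b.0 + b.b.a.0 | =a=> u2, =b=> u3
  u2 = b.0 | =b=> u4
  u3 = b.a.0 | =b=> u5
  u4 = 0 | stopped
  u5 = a.0 | =a=> u4
Reachable graph of Q (5 states):
  v0 = b.((0 | 0)\{b} + a.b.0 + b.a.0) | =b=> v1
  v1 = (0 | 0)\{b} + a.b.0 + b.a.0 | =a=> v2, =b=> v3
  v2 = b.0 | =b=> v4
  v3 = a.0 | =a=> v4
  v4 = 0 | stopped
Partition-refinement fixed point:
  B0 = {u0}
  B1 = {u1}
  B2 = {u2, v2}
  B3 = {u4, v4}
  B4 = {u3}
  B5 = {u5, v3}
  B6 = {v0}
  B7 = {v1}
u0 ∈ B0, v0 ∈ B6 → different blocks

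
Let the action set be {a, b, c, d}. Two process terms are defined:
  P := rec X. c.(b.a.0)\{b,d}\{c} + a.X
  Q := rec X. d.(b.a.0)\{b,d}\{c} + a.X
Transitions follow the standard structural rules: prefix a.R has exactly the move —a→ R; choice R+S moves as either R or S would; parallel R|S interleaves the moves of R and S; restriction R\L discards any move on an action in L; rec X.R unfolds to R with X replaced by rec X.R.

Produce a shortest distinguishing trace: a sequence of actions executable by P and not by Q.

P's transition system — 2 states:
  p0 = rec X. c.(b.a.0)\{b,d}\{c} + a.X → -a-> p0, -c-> p1
  p1 = (b.a.0)\{b,d}\{c} → deadlocked
Q's transition system — 2 states:
  q0 = rec X. d.(b.a.0)\{b,d}\{c} + a.X → -a-> q0, -d-> q1
  q1 = (b.a.0)\{b,d}\{c} → deadlocked
Executing c from P (initial set {p0}):
  step 1 (c): {p1}
  ✓ P
Executing c from Q (initial set {q0}):
  step 1 (c): ∅ (Q stuck)

c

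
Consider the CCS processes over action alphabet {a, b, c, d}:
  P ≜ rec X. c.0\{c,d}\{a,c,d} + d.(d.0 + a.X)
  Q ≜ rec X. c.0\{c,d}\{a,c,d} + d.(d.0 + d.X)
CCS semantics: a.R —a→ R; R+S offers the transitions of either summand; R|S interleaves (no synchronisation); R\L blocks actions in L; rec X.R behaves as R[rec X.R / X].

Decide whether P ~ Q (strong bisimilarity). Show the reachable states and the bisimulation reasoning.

Reachable graph of P (4 states):
  m0 = rec X. c.0\{c,d}\{a,c,d} + d.(d.0 + a.X) :: -c-> m1, -d-> m2
  m1 = 0\{c,d}\{a,c,d} :: (no moves)
  m2 = d.0 + a.(rec X. c.0\{c,d}\{a,c,d} + d.(d.0 + a.X)) :: -a-> m0, -d-> m3
  m3 = 0 :: (no moves)
Reachable graph of Q (4 states):
  n0 = rec X. c.0\{c,d}\{a,c,d} + d.(d.0 + d.X) :: -c-> n1, -d-> n2
  n1 = 0\{c,d}\{a,c,d} :: (no moves)
  n2 = d.0 + d.(rec X. c.0\{c,d}\{a,c,d} + d.(d.0 + d.X)) :: -d-> n0, -d-> n3
  n3 = 0 :: (no moves)
Bisimilarity quotient blocks:
  B0 = {m0}
  B1 = {m1, m3, n1, n3}
  B2 = {m2}
  B3 = {n0}
  B4 = {n2}
m0 ∈ B0, n0 ∈ B3 → different blocks

NO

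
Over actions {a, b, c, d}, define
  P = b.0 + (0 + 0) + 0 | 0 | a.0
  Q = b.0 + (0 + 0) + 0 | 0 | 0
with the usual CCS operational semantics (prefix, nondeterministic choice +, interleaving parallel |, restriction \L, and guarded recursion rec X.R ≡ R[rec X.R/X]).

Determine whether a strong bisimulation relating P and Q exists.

not bisimilar

Reachable graph of P (3 states):
  m0 = b.0 + (0 + 0) + 0 | 0 | a.0 :: -a-> m1, -b-> m2
  m1 = 0 | 0 | 0 :: stopped
  m2 = 0 :: stopped
Reachable graph of Q (2 states):
  n0 = b.0 + (0 + 0) + 0 | 0 | 0 :: -b-> n1
  n1 = 0 :: stopped
Coarsest stable partition (strong bisimilarity classes):
  B0 = {m0}
  B1 = {m1, m2, n1}
  B2 = {n0}
m0 ∈ B0, n0 ∈ B2 → different blocks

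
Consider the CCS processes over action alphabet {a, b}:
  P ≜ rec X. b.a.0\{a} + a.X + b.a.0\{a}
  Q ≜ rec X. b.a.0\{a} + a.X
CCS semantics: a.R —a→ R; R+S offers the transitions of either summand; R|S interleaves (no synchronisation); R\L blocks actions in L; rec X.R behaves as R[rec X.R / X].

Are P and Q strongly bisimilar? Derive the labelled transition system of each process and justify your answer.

YES

P's transition system — 3 states:
  u0 = rec X. b.a.0\{a} + a.X + b.a.0\{a} has moves -a-> u0, -b-> u1
  u1 = a.0\{a} has moves -a-> u2
  u2 = 0\{a} has moves deadlocked
Q's transition system — 3 states:
  v0 = rec X. b.a.0\{a} + a.X has moves -a-> v0, -b-> v1
  v1 = a.0\{a} has moves -a-> v2
  v2 = 0\{a} has moves deadlocked
Bisimilarity quotient blocks:
  B0 = {u0, v0}
  B1 = {u1, v1}
  B2 = {u2, v2}
u0 ∈ B0, v0 ∈ B0 → same block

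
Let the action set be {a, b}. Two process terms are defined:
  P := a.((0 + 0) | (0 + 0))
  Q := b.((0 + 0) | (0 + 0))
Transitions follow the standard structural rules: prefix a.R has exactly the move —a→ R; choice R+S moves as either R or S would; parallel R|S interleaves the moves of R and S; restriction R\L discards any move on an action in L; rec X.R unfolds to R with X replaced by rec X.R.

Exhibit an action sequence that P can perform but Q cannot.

a

LTS(P): 2 reachable states
  m0 = a.((0 + 0) | (0 + 0)) | =a=> m1
  m1 = (0 + 0) | (0 + 0) | (no moves)
LTS(Q): 2 reachable states
  n0 = b.((0 + 0) | (0 + 0)) | =b=> n1
  n1 = (0 + 0) | (0 + 0) | (no moves)
Executing a from P (initial set {m0}):
  step 1 (a): {m1}
  P completes σ.
Executing a from Q (initial set {n0}):
  step 1 (a): ∅ (Q stuck)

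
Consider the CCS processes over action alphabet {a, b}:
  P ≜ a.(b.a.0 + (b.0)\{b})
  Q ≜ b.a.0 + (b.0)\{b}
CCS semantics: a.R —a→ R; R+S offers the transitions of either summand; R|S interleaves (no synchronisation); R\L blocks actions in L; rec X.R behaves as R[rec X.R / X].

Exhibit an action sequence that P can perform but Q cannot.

P's transition system — 4 states:
  m0 = a.(b.a.0 + (b.0)\{b}) :: --a--▸ m1
  m1 = b.a.0 + (b.0)\{b} :: --b--▸ m2
  m2 = a.0 :: --a--▸ m3
  m3 = 0 :: ∅
Q's transition system — 3 states:
  n0 = b.a.0 + (b.0)\{b} :: --b--▸ n1
  n1 = a.0 :: --a--▸ n2
  n2 = 0 :: ∅
Run σ = ⟨a⟩ on P: start {m0}
  after a @ step 1: {m1}
  P completes σ.
Run σ = ⟨a⟩ on Q: start {n0}
  after a @ step 1: ∅  — Q cannot continue

a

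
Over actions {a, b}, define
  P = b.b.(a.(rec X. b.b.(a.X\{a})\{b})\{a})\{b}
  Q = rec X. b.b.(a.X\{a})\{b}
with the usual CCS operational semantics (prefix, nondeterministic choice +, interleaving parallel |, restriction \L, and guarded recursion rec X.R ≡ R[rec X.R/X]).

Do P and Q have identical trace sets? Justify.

traces(P) = traces(Q)

Reachable graph of P (4 states):
  s0 = b.b.(a.(rec X. b.b.(a.X\{a})\{b})\{a})\{b} :: —b→ s1
  s1 = b.(a.(rec X. b.b.(a.X\{a})\{b})\{a})\{b} :: —b→ s2
  s2 = (a.(rec X. b.b.(a.X\{a})\{b})\{a})\{b} :: —a→ s3
  s3 = (rec X. b.b.(a.X\{a})\{b})\{a}\{b} :: ∅
Reachable graph of Q (4 states):
  t0 = rec X. b.b.(a.X\{a})\{b} :: —b→ t1
  t1 = b.(a.(rec X. b.b.(a.X\{a})\{b})\{a})\{b} :: —b→ t2
  t2 = (a.(rec X. b.b.(a.X\{a})\{b})\{a})\{b} :: —a→ t3
  t3 = (rec X. b.b.(a.X\{a})\{b})\{a}\{b} :: ∅
Bisimilarity quotient blocks:
  B0 = {s0, t0}
  B1 = {s1, t1}
  B2 = {s2, t2}
  B3 = {s3, t3}
s0 ∈ B0, t0 ∈ B0 → same block
Bisimilar ⇒ trace-equivalent.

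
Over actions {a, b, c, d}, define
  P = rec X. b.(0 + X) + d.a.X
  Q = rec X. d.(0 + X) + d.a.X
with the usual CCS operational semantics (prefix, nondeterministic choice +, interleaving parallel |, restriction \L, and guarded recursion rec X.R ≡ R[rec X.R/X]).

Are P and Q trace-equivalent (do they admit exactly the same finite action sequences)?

P's transition system — 3 states:
  u0 = rec X. b.(0 + X) + d.a.X :: ··b··> u1, ··d··> u2
  u1 = 0 + (rec X. b.(0 + X) + d.a.X) :: ··b··> u1, ··d··> u2
  u2 = a.(rec X. b.(0 + X) + d.a.X) :: ··a··> u0
Q's transition system — 3 states:
  v0 = rec X. d.(0 + X) + d.a.X :: ··d··> v1, ··d··> v2
  v1 = 0 + (rec X. d.(0 + X) + d.a.X) :: ··d··> v1, ··d··> v2
  v2 = a.(rec X. d.(0 + X) + d.a.X) :: ··a··> v0
Trace ⟨b⟩ through P, begin at {u0}:
  step 1 (b): {u1}
  P completes σ.
Trace ⟨b⟩ through Q, begin at {v0}:
  step 1 (b): no successor for Q

NO — witness ⟨b⟩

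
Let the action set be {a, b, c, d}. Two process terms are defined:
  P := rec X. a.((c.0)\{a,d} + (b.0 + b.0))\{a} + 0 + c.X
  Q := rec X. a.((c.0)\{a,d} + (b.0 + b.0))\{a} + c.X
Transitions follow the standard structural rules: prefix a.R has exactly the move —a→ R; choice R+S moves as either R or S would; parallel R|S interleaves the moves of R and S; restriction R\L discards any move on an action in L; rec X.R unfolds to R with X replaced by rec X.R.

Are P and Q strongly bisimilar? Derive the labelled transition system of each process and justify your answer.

Reachable graph of P (4 states):
  m0 = rec X. a.((c.0)\{a,d} + (b.0 + b.0))\{a} + 0 + c.X | ··a··> m1, ··c··> m0
  m1 = ((c.0)\{a,d} + (b.0 + b.0))\{a} | ··b··> m2, ··c··> m3
  m2 = 0\{a} | ∅
  m3 = 0\{a,d}\{a} | ∅
Reachable graph of Q (4 states):
  n0 = rec X. a.((c.0)\{a,d} + (b.0 + b.0))\{a} + c.X | ··a··> n1, ··c··> n0
  n1 = ((c.0)\{a,d} + (b.0 + b.0))\{a} | ··b··> n2, ··c··> n3
  n2 = 0\{a} | ∅
  n3 = 0\{a,d}\{a} | ∅
Coarsest stable partition (strong bisimilarity classes):
  B0 = {m0, n0}
  B1 = {m1, n1}
  B2 = {m2, m3, n2, n3}
m0 ∈ B0, n0 ∈ B0 → same block

P ~ Q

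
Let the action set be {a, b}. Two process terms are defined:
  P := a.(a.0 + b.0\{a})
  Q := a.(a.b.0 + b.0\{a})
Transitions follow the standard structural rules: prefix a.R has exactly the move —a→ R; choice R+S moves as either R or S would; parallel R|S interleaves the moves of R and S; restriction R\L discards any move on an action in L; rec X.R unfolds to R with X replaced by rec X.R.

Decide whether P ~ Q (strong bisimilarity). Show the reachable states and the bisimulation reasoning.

LTS(P): 4 reachable states
  u0 = a.(a.0 + b.0\{a}) | -a-> u1
  u1 = a.0 + b.0\{a} | -a-> u2, -b-> u3
  u2 = 0 | stopped
  u3 = 0\{a} | stopped
LTS(Q): 5 reachable states
  v0 = a.(a.b.0 + b.0\{a}) | -a-> v1
  v1 = a.b.0 + b.0\{a} | -a-> v2, -b-> v3
  v2 = b.0 | -b-> v4
  v3 = 0\{a} | stopped
  v4 = 0 | stopped
Partition-refinement fixed point:
  B0 = {u0}
  B1 = {u1}
  B2 = {u2, u3, v3, v4}
  B3 = {v0}
  B4 = {v1}
  B5 = {v2}
u0 ∈ B0, v0 ∈ B3 → different blocks

P ≁ Q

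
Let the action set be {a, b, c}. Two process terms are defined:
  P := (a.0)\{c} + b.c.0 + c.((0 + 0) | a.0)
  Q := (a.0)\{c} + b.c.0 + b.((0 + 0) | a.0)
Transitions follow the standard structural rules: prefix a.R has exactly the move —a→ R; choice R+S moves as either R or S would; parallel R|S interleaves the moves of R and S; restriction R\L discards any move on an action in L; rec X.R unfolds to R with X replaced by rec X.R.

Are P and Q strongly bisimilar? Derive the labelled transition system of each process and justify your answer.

NO

P's transition system — 6 states:
  s0 = (a.0)\{c} + b.c.0 + c.((0 + 0) | a.0) ⊢ =a=> s1, =b=> s2, =c=> s3
  s1 = 0\{c} ⊢ ∅
  s2 = c.0 ⊢ =c=> s4
  s3 = (0 + 0) | a.0 ⊢ =a=> s5
  s4 = 0 ⊢ ∅
  s5 = (0 + 0) | 0 ⊢ ∅
Q's transition system — 6 states:
  t0 = (a.0)\{c} + b.c.0 + b.((0 + 0) | a.0) ⊢ =a=> t1, =b=> t2, =b=> t3
  t1 = 0\{c} ⊢ ∅
  t2 = (0 + 0) | a.0 ⊢ =a=> t4
  t3 = c.0 ⊢ =c=> t5
  t4 = (0 + 0) | 0 ⊢ ∅
  t5 = 0 ⊢ ∅
Coarsest stable partition (strong bisimilarity classes):
  B0 = {s0}
  B1 = {s2, t3}
  B2 = {s1, s4, s5, t1, t4, t5}
  B3 = {s3, t2}
  B4 = {t0}
s0 ∈ B0, t0 ∈ B4 → different blocks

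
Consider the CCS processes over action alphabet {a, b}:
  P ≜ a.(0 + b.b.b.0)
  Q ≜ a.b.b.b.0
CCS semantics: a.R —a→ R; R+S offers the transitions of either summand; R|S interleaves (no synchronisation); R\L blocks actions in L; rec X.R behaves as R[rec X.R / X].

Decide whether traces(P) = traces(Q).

P's transition system — 5 states:
  m0 = a.(0 + b.b.b.0) :: =a=> m1
  m1 = 0 + b.b.b.0 :: =b=> m2
  m2 = b.b.0 :: =b=> m3
  m3 = b.0 :: =b=> m4
  m4 = 0 :: ∅
Q's transition system — 5 states:
  n0 = a.b.b.b.0 :: =a=> n1
  n1 = b.b.b.0 :: =b=> n2
  n2 = b.b.0 :: =b=> n3
  n3 = b.0 :: =b=> n4
  n4 = 0 :: ∅
Bisimilarity quotient blocks:
  B0 = {m0, n0}
  B1 = {m1, n1}
  B2 = {m2, n2}
  B3 = {m3, n3}
  B4 = {m4, n4}
m0 ∈ B0, n0 ∈ B0 → same block
Bisimilar ⇒ trace-equivalent.

YES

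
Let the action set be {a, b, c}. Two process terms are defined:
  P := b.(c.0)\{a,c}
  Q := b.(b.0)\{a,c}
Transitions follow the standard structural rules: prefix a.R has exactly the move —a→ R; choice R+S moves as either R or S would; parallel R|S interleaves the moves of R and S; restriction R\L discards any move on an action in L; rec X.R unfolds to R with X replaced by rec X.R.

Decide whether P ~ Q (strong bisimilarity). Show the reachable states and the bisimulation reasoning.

NO

Reachable graph of P (2 states):
  u0 = b.(c.0)\{a,c} ⊢ --b--▸ u1
  u1 = (c.0)\{a,c} ⊢ deadlocked
Reachable graph of Q (3 states):
  v0 = b.(b.0)\{a,c} ⊢ --b--▸ v1
  v1 = (b.0)\{a,c} ⊢ --b--▸ v2
  v2 = 0\{a,c} ⊢ deadlocked
Bisimilarity quotient blocks:
  B0 = {u0, v1}
  B1 = {u1, v2}
  B2 = {v0}
u0 ∈ B0, v0 ∈ B2 → different blocks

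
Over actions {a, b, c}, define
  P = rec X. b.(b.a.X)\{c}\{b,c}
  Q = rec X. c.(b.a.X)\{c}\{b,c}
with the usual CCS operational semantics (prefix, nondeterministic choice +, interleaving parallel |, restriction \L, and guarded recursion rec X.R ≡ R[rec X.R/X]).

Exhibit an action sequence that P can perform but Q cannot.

b

Reachable graph of P (2 states):
  p0 = rec X. b.(b.a.X)\{c}\{b,c} :: --b--▸ p1
  p1 = (b.a.(rec X. b.(b.a.X)\{c}\{b,c}))\{c}\{b,c} :: ∅
Reachable graph of Q (2 states):
  q0 = rec X. c.(b.a.X)\{c}\{b,c} :: --c--▸ q1
  q1 = (b.a.(rec X. c.(b.a.X)\{c}\{b,c}))\{c}\{b,c} :: ∅
Executing b from P (initial set {p0}):
  [1] b ⇒ {p1}
  — P admits the full trace.
Executing b from Q (initial set {q0}):
  [1] b ⇒ ∅  — Q cannot continue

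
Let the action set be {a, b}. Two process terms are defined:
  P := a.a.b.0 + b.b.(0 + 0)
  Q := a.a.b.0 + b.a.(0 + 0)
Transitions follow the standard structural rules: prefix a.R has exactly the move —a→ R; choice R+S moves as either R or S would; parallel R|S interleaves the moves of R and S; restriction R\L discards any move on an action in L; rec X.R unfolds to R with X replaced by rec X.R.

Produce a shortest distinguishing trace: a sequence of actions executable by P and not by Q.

bb

P's transition system — 6 states:
  u0 = a.a.b.0 + b.b.(0 + 0) | -a-> u1, -b-> u2
  u1 = a.b.0 | -a-> u3
  u2 = b.(0 + 0) | -b-> u4
  u3 = b.0 | -b-> u5
  u4 = 0 + 0 | ∅
  u5 = 0 | ∅
Q's transition system — 6 states:
  v0 = a.a.b.0 + b.a.(0 + 0) | -a-> v1, -b-> v2
  v1 = a.b.0 | -a-> v3
  v2 = a.(0 + 0) | -a-> v4
  v3 = b.0 | -b-> v5
  v4 = 0 + 0 | ∅
  v5 = 0 | ∅
Run σ = ⟨bb⟩ on P: start {u0}
  step 1 (b): {u2}
  step 2 (b): {u4}
  — P admits the full trace.
Run σ = ⟨bb⟩ on Q: start {v0}
  step 1 (b): {v2}
  step 2 (b): ∅ (Q stuck)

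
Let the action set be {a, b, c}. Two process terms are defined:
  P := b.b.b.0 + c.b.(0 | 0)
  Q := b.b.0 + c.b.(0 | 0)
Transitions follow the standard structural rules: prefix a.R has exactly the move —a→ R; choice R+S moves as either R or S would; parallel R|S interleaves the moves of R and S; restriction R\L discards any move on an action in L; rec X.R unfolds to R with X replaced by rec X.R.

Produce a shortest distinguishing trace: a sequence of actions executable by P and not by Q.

Reachable graph of P (6 states):
  m0 = b.b.b.0 + c.b.(0 | 0) ⊢ --b--▸ m1, --c--▸ m2
  m1 = b.b.0 ⊢ --b--▸ m3
  m2 = b.(0 | 0) ⊢ --b--▸ m4
  m3 = b.0 ⊢ --b--▸ m5
  m4 = 0 | 0 ⊢ ∅
  m5 = 0 ⊢ ∅
Reachable graph of Q (5 states):
  n0 = b.b.0 + c.b.(0 | 0) ⊢ --b--▸ n1, --c--▸ n2
  n1 = b.0 ⊢ --b--▸ n3
  n2 = b.(0 | 0) ⊢ --b--▸ n4
  n3 = 0 ⊢ ∅
  n4 = 0 | 0 ⊢ ∅
Executing bbb from P (initial set {m0}):
  after b @ step 1: {m1}
  after b @ step 2: {m3}
  after b @ step 3: {m5}
  — P admits the full trace.
Executing bbb from Q (initial set {n0}):
  after b @ step 1: {n1}
  after b @ step 2: {n3}
  after b @ step 3: ∅  — Q cannot continue

bbb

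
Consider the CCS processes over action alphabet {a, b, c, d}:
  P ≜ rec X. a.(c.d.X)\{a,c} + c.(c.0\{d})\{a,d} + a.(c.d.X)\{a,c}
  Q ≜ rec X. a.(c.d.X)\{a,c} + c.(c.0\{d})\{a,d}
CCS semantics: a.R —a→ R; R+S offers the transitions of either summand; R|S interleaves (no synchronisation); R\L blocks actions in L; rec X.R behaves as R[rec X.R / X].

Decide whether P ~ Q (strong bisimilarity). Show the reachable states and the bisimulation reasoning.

P's transition system — 4 states:
  m0 = rec X. a.(c.d.X)\{a,c} + c.(c.0\{d})\{a,d} + a.(c.d.X)\{a,c} :: =a=> m1, =c=> m2
  m1 = (c.d.(rec X. a.(c.d.X)\{a,c} + c.(c.0\{d})\{a,d} + a.(c.d.X)\{a,c}))\{a,c} :: stopped
  m2 = (c.0\{d})\{a,d} :: =c=> m3
  m3 = 0\{d}\{a,d} :: stopped
Q's transition system — 4 states:
  n0 = rec X. a.(c.d.X)\{a,c} + c.(c.0\{d})\{a,d} :: =a=> n1, =c=> n2
  n1 = (c.d.(rec X. a.(c.d.X)\{a,c} + c.(c.0\{d})\{a,d}))\{a,c} :: stopped
  n2 = (c.0\{d})\{a,d} :: =c=> n3
  n3 = 0\{d}\{a,d} :: stopped
Bisimilarity quotient blocks:
  B0 = {m0, n0}
  B1 = {m1, m3, n1, n3}
  B2 = {m2, n2}
m0 ∈ B0, n0 ∈ B0 → same block

P ~ Q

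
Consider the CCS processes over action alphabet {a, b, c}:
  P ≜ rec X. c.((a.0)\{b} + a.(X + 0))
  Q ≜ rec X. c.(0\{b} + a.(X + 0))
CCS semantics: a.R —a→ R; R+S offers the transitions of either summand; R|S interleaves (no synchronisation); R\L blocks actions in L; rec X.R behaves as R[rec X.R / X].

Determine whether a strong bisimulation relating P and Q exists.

LTS(P): 4 reachable states
  m0 = rec X. c.((a.0)\{b} + a.(X + 0)) ⊢ -c-> m1
  m1 = (a.0)\{b} + a.((rec X. c.((a.0)\{b} + a.(X + 0))) + 0) ⊢ -a-> m2, -a-> m3
  m2 = (rec X. c.((a.0)\{b} + a.(X + 0))) + 0 ⊢ -c-> m1
  m3 = 0\{b} ⊢ deadlocked
LTS(Q): 3 reachable states
  n0 = rec X. c.(0\{b} + a.(X + 0)) ⊢ -c-> n1
  n1 = 0\{b} + a.((rec X. c.(0\{b} + a.(X + 0))) + 0) ⊢ -a-> n2
  n2 = (rec X. c.(0\{b} + a.(X + 0))) + 0 ⊢ -c-> n1
Partition-refinement fixed point:
  B0 = {m0, m2}
  B1 = {m1}
  B2 = {m3}
  B3 = {n0, n2}
  B4 = {n1}
m0 ∈ B0, n0 ∈ B3 → different blocks

P ≁ Q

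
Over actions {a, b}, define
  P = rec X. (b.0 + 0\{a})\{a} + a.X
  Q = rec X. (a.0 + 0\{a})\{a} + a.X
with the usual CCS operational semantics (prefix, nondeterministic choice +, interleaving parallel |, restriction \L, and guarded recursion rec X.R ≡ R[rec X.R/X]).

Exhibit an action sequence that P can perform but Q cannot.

b

Reachable graph of P (2 states):
  s0 = rec X. (b.0 + 0\{a})\{a} + a.X → --a--▸ s0, --b--▸ s1
  s1 = 0\{a} → ∅
Reachable graph of Q (1 states):
  t0 = rec X. (a.0 + 0\{a})\{a} + a.X → --a--▸ t0
Executing b from P (initial set {s0}):
  [1] b ⇒ {s1}
  ✓ P
Executing b from Q (initial set {t0}):
  [1] b ⇒ ∅ (Q stuck)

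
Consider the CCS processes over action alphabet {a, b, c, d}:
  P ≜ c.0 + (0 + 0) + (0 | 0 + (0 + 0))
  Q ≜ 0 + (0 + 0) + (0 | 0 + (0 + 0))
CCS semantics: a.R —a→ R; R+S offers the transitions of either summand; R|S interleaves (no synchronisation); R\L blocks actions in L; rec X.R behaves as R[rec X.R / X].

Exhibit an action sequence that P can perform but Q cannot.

c

P's transition system — 2 states:
  m0 = c.0 + (0 + 0) + (0 | 0 + (0 + 0)) | ··c··> m1
  m1 = 0 | ·
Q's transition system — 1 states:
  n0 = 0 + (0 + 0) + (0 | 0 + (0 + 0)) | ·
Executing c from P (initial set {m0}):
  step 1 (c): {m1}
  P completes σ.
Executing c from Q (initial set {n0}):
  step 1 (c): ∅ (Q stuck)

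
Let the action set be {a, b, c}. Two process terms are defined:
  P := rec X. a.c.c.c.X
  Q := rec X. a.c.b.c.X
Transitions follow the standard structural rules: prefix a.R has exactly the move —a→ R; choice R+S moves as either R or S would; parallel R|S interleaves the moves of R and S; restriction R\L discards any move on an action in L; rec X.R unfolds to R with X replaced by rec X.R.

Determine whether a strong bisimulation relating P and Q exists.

P ≁ Q

P's transition system — 4 states:
  u0 = rec X. a.c.c.c.X ⊢ --a--▸ u1
  u1 = c.c.c.(rec X. a.c.c.c.X) ⊢ --c--▸ u2
  u2 = c.c.(rec X. a.c.c.c.X) ⊢ --c--▸ u3
  u3 = c.(rec X. a.c.c.c.X) ⊢ --c--▸ u0
Q's transition system — 4 states:
  v0 = rec X. a.c.b.c.X ⊢ --a--▸ v1
  v1 = c.b.c.(rec X. a.c.b.c.X) ⊢ --c--▸ v2
  v2 = b.c.(rec X. a.c.b.c.X) ⊢ --b--▸ v3
  v3 = c.(rec X. a.c.b.c.X) ⊢ --c--▸ v0
Partition-refinement fixed point:
  B0 = {u0}
  B1 = {u1}
  B2 = {u2}
  B3 = {u3}
  B4 = {v0}
  B5 = {v1}
  B6 = {v2}
  B7 = {v3}
u0 ∈ B0, v0 ∈ B4 → different blocks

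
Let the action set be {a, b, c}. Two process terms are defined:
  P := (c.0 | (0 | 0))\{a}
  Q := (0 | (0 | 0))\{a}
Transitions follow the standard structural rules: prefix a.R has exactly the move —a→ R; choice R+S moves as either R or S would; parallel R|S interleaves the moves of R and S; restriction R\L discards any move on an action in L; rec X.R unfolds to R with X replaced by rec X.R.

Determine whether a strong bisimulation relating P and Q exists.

not bisimilar

LTS(P): 2 reachable states
  u0 = (c.0 | (0 | 0))\{a} :: =c=> u1
  u1 = (0 | (0 | 0))\{a} :: ∅
LTS(Q): 1 reachable states
  v0 = (0 | (0 | 0))\{a} :: ∅
Partition-refinement fixed point:
  B0 = {u0}
  B1 = {u1, v0}
u0 ∈ B0, v0 ∈ B1 → different blocks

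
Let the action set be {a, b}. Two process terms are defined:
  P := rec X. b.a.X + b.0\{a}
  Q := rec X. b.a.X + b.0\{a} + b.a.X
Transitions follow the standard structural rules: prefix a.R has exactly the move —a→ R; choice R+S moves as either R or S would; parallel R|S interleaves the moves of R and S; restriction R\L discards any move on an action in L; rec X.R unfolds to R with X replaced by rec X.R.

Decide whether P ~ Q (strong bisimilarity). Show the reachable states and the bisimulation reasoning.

YES

LTS(P): 3 reachable states
  s0 = rec X. b.a.X + b.0\{a} ⊢ —b→ s1, —b→ s2
  s1 = 0\{a} ⊢ ∅
  s2 = a.(rec X. b.a.X + b.0\{a}) ⊢ —a→ s0
LTS(Q): 3 reachable states
  t0 = rec X. b.a.X + b.0\{a} + b.a.X ⊢ —b→ t1, —b→ t2
  t1 = 0\{a} ⊢ ∅
  t2 = a.(rec X. b.a.X + b.0\{a} + b.a.X) ⊢ —a→ t0
Coarsest stable partition (strong bisimilarity classes):
  B0 = {s0, t0}
  B1 = {s1, t1}
  B2 = {s2, t2}
s0 ∈ B0, t0 ∈ B0 → same block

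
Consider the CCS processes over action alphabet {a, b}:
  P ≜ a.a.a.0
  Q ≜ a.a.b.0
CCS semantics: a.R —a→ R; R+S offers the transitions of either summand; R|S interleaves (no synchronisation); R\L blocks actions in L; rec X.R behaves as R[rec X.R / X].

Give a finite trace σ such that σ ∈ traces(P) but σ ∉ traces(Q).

Reachable graph of P (4 states):
  p0 = a.a.a.0 has moves —a→ p1
  p1 = a.a.0 has moves —a→ p2
  p2 = a.0 has moves —a→ p3
  p3 = 0 has moves deadlocked
Reachable graph of Q (4 states):
  q0 = a.a.b.0 has moves —a→ q1
  q1 = a.b.0 has moves —a→ q2
  q2 = b.0 has moves —b→ q3
  q3 = 0 has moves deadlocked
Run σ = ⟨aaa⟩ on P: start {p0}
  after a @ step 1: {p1}
  after a @ step 2: {p2}
  after a @ step 3: {p3}
  P completes σ.
Run σ = ⟨aaa⟩ on Q: start {q0}
  after a @ step 1: {q1}
  after a @ step 2: {q2}
  after a @ step 3: ∅  — Q cannot continue

aaa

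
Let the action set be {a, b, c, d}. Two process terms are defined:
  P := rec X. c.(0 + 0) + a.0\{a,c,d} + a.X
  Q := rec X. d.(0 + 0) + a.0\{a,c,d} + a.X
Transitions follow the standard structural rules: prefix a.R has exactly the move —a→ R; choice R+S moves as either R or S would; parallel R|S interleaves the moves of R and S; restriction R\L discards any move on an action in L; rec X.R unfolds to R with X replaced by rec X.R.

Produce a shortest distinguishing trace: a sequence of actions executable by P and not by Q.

c

LTS(P): 3 reachable states
  u0 = rec X. c.(0 + 0) + a.0\{a,c,d} + a.X ⊢ --a--▸ u0, --a--▸ u1, --c--▸ u2
  u1 = 0\{a,c,d} ⊢ ·
  u2 = 0 + 0 ⊢ ·
LTS(Q): 3 reachable states
  v0 = rec X. d.(0 + 0) + a.0\{a,c,d} + a.X ⊢ --a--▸ v0, --a--▸ v1, --d--▸ v2
  v1 = 0\{a,c,d} ⊢ ·
  v2 = 0 + 0 ⊢ ·
Run σ = ⟨c⟩ on P: start {u0}
  [1] c ⇒ {u2}
  ✓ P
Run σ = ⟨c⟩ on Q: start {v0}
  [1] c ⇒ no successor for Q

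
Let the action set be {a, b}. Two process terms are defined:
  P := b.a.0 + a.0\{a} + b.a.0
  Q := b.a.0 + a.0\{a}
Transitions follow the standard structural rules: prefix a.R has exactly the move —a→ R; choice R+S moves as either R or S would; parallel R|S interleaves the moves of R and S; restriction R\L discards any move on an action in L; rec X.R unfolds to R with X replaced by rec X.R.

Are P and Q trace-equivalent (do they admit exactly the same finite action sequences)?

trace-equivalent

Reachable graph of P (4 states):
  p0 = b.a.0 + a.0\{a} + b.a.0 has moves -a-> p1, -b-> p2
  p1 = 0\{a} has moves (no moves)
  p2 = a.0 has moves -a-> p3
  p3 = 0 has moves (no moves)
Reachable graph of Q (4 states):
  q0 = b.a.0 + a.0\{a} has moves -a-> q1, -b-> q2
  q1 = 0\{a} has moves (no moves)
  q2 = a.0 has moves -a-> q3
  q3 = 0 has moves (no moves)
Partition-refinement fixed point:
  B0 = {p0, q0}
  B1 = {p2, q2}
  B2 = {p1, p3, q1, q3}
p0 ∈ B0, q0 ∈ B0 → same block
Bisimilar ⇒ trace-equivalent.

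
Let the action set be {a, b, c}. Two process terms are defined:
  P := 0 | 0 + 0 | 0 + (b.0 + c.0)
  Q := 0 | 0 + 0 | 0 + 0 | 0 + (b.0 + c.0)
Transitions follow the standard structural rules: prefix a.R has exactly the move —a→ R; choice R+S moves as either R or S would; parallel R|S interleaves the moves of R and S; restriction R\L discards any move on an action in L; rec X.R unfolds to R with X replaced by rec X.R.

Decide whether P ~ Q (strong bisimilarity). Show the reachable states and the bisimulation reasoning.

Reachable graph of P (2 states):
  s0 = 0 | 0 + 0 | 0 + (b.0 + c.0) ⊢ —b→ s1, —c→ s1
  s1 = 0 ⊢ deadlocked
Reachable graph of Q (2 states):
  t0 = 0 | 0 + 0 | 0 + 0 | 0 + (b.0 + c.0) ⊢ —b→ t1, —c→ t1
  t1 = 0 ⊢ deadlocked
Partition-refinement fixed point:
  B0 = {s0, t0}
  B1 = {s1, t1}
s0 ∈ B0, t0 ∈ B0 → same block

bisimilar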